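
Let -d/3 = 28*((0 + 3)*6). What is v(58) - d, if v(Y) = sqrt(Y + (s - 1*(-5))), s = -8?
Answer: 1512 + sqrt(55) ≈ 1519.4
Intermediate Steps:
v(Y) = sqrt(-3 + Y) (v(Y) = sqrt(Y + (-8 - 1*(-5))) = sqrt(Y + (-8 + 5)) = sqrt(Y - 3) = sqrt(-3 + Y))
d = -1512 (d = -84*(0 + 3)*6 = -84*3*6 = -84*18 = -3*504 = -1512)
v(58) - d = sqrt(-3 + 58) - 1*(-1512) = sqrt(55) + 1512 = 1512 + sqrt(55)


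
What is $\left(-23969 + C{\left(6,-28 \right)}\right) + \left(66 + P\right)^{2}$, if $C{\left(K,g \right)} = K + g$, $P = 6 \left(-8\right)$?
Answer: $-23667$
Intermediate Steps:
$P = -48$
$\left(-23969 + C{\left(6,-28 \right)}\right) + \left(66 + P\right)^{2} = \left(-23969 + \left(6 - 28\right)\right) + \left(66 - 48\right)^{2} = \left(-23969 - 22\right) + 18^{2} = -23991 + 324 = -23667$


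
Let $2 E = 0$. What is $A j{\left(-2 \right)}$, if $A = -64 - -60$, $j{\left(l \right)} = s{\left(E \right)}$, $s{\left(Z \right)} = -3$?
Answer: $12$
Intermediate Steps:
$E = 0$ ($E = \frac{1}{2} \cdot 0 = 0$)
$j{\left(l \right)} = -3$
$A = -4$ ($A = -64 + 60 = -4$)
$A j{\left(-2 \right)} = \left(-4\right) \left(-3\right) = 12$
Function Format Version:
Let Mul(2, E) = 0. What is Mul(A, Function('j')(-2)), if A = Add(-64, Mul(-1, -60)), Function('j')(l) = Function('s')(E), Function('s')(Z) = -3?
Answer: 12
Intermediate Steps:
E = 0 (E = Mul(Rational(1, 2), 0) = 0)
Function('j')(l) = -3
A = -4 (A = Add(-64, 60) = -4)
Mul(A, Function('j')(-2)) = Mul(-4, -3) = 12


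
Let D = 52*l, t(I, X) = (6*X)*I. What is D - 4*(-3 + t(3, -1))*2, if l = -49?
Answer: -2380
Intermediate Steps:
t(I, X) = 6*I*X
D = -2548 (D = 52*(-49) = -2548)
D - 4*(-3 + t(3, -1))*2 = -2548 - 4*(-3 + 6*3*(-1))*2 = -2548 - 4*(-3 - 18)*2 = -2548 - 4*(-21)*2 = -2548 - (-84)*2 = -2548 - 1*(-168) = -2548 + 168 = -2380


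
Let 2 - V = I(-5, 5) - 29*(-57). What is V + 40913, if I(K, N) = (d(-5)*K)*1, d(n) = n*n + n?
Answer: 39362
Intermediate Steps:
d(n) = n + n² (d(n) = n² + n = n + n²)
I(K, N) = 20*K (I(K, N) = ((-5*(1 - 5))*K)*1 = ((-5*(-4))*K)*1 = (20*K)*1 = 20*K)
V = -1551 (V = 2 - (20*(-5) - 29*(-57)) = 2 - (-100 + 1653) = 2 - 1*1553 = 2 - 1553 = -1551)
V + 40913 = -1551 + 40913 = 39362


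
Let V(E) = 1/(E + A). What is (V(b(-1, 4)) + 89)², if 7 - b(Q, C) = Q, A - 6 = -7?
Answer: 389376/49 ≈ 7946.4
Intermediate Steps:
A = -1 (A = 6 - 7 = -1)
b(Q, C) = 7 - Q
V(E) = 1/(-1 + E) (V(E) = 1/(E - 1) = 1/(-1 + E))
(V(b(-1, 4)) + 89)² = (1/(-1 + (7 - 1*(-1))) + 89)² = (1/(-1 + (7 + 1)) + 89)² = (1/(-1 + 8) + 89)² = (1/7 + 89)² = (⅐ + 89)² = (624/7)² = 389376/49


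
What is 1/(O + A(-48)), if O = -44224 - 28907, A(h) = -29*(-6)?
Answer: -1/72957 ≈ -1.3707e-5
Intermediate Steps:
A(h) = 174
O = -73131
1/(O + A(-48)) = 1/(-73131 + 174) = 1/(-72957) = -1/72957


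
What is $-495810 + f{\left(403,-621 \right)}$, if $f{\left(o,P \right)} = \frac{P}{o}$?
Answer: $- \frac{199812051}{403} \approx -4.9581 \cdot 10^{5}$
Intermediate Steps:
$-495810 + f{\left(403,-621 \right)} = -495810 - \frac{621}{403} = - \frac{199812051}{403}$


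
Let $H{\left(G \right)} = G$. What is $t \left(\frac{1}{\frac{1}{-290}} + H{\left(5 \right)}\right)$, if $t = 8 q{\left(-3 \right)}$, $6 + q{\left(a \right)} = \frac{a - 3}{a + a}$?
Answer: $11400$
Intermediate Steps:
$q{\left(a \right)} = -6 + \frac{-3 + a}{2 a}$ ($q{\left(a \right)} = -6 + \frac{a - 3}{a + a} = -6 + \frac{-3 + a}{2 a}$)
$t = -40$ ($t = 8 \frac{-3 - -33}{2 \left(-3\right)} = 8 \cdot \frac{1}{2} \left(- \frac{1}{3}\right) \left(-3 + 33\right) = 8 \cdot \frac{1}{2} \left(- \frac{1}{3}\right) 30 = 8 \left(-5\right) = -40$)
$t \left(\frac{1}{\frac{1}{-290}} + H{\left(5 \right)}\right) = - 40 \left(\frac{1}{\frac{1}{-290}} + 5\right) = - 40 \left(\frac{1}{- \frac{1}{290}} + 5\right) = - 40 \left(-290 + 5\right) = \left(-40\right) \left(-285\right) = 11400$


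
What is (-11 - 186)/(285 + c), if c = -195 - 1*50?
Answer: -197/40 ≈ -4.9250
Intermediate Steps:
c = -245 (c = -195 - 50 = -245)
(-11 - 186)/(285 + c) = (-11 - 186)/(285 - 245) = -197/40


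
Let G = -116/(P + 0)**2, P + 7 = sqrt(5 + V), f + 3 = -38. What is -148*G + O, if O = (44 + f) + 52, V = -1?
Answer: 18543/25 ≈ 741.72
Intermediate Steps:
f = -41 (f = -3 - 38 = -41)
P = -5 (P = -7 + sqrt(5 - 1) = -7 + sqrt(4) = -7 + 2 = -5)
O = 55 (O = (44 - 41) + 52 = 3 + 52 = 55)
G = -116/25 (G = -116/(-5 + 0)**2 = -116/((-5)**2) = -116/25 ≈ -4.6400)
-148*G + O = -148*(-116/25) + 55 = 17168/25 + 55 = 18543/25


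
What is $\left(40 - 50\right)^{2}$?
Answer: $100$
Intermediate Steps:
$\left(40 - 50\right)^{2} = \left(-10\right)^{2} = 100$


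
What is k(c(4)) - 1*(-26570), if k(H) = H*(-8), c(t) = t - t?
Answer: 26570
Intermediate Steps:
c(t) = 0
k(H) = -8*H
k(c(4)) - 1*(-26570) = -8*0 - 1*(-26570) = 0 + 26570 = 26570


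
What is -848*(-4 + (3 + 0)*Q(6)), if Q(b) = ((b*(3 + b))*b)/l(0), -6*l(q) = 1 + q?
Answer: 4948928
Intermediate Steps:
l(q) = -1/6 - q/6 (l(q) = -(1 + q)/6 = -1/6 - q/6)
Q(b) = -6*b**2*(3 + b) (Q(b) = ((b*(3 + b))*b)/(-1/6 - 1/6*0) = (b**2*(3 + b))/(-1/6 + 0) = (b**2*(3 + b))/(-1/6) = (b**2*(3 + b))*(-6) = -6*b**2*(3 + b))
-848*(-4 + (3 + 0)*Q(6)) = -848*(-4 + (3 + 0)*(6*6**2*(-3 - 1*6))) = -848*(-4 + 3*(6*36*(-3 - 6))) = -848*(-4 + 3*(6*36*(-9))) = -848*(-4 + 3*(-1944)) = -848*(-4 - 5832) = -848*(-5836) = 4948928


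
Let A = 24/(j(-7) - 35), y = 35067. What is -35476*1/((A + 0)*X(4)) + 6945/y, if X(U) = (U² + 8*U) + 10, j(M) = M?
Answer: 725822457/677962 ≈ 1070.6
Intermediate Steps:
X(U) = 10 + U² + 8*U
A = -4/7 (A = 24/(-7 - 35) = 24/(-42) = 24*(-1/42) = -4/7 ≈ -0.57143)
-35476*1/((A + 0)*X(4)) + 6945/y = -35476*1/((-4/7 + 0)*(10 + 4² + 8*4)) + 6945/35067 = -35476*(-7/(4*(10 + 16 + 32))) + 6945*(1/35067) = -35476/((-4/7*58)) + 2315/11689 = -35476/(-232/7) + 2315/11689 = -35476*(-7/232) + 2315/11689 = 62083/58 + 2315/11689 = 725822457/677962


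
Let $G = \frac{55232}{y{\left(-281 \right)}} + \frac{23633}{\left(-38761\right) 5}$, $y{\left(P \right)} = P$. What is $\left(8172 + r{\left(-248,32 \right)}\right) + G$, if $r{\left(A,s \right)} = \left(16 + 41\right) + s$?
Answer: $\frac{439176613872}{54459205} \approx 8064.3$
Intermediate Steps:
$r{\left(A,s \right)} = 57 + s$
$G = - \frac{10710878633}{54459205}$ ($G = \frac{55232}{-281} + \frac{23633}{\left(-38761\right) 5} = 55232 \left(- \frac{1}{281}\right) + \frac{23633}{-193805} = - \frac{55232}{281} + 23633 \left(- \frac{1}{193805}\right) = - \frac{55232}{281} - \frac{23633}{193805} = - \frac{10710878633}{54459205} \approx -196.68$)
$\left(8172 + r{\left(-248,32 \right)}\right) + G = \left(8172 + \left(57 + 32\right)\right) - \frac{10710878633}{54459205} = \left(8172 + 89\right) - \frac{10710878633}{54459205} = 8261 - \frac{10710878633}{54459205} = \frac{439176613872}{54459205}$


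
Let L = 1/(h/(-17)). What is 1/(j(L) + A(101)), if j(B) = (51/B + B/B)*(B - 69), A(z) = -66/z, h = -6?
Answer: -606/762239 ≈ -0.00079503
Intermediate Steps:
L = 17/6 (L = 1/(-6/(-17)) = 1/(-6*(-1/17)) = 1/(6/17) = 17/6 ≈ 2.8333)
j(B) = (1 + 51/B)*(-69 + B) (j(B) = (51/B + 1)*(-69 + B) = (1 + 51/B)*(-69 + B))
1/(j(L) + A(101)) = 1/((-18 + 17/6 - 3519/17/6) - 66/101) = 1/((-18 + 17/6 - 3519*6/17) - 66*1/101) = 1/((-18 + 17/6 - 1242) - 66/101) = 1/(-7543/6 - 66/101) = 1/(-762239/606) = -606/762239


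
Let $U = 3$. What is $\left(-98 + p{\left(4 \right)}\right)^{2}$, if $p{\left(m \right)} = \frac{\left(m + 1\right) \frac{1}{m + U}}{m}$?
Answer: $\frac{7502121}{784} \approx 9569.0$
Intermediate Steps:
$p{\left(m \right)} = \frac{1 + m}{m \left(3 + m\right)}$ ($p{\left(m \right)} = \frac{\left(m + 1\right) \frac{1}{m + 3}}{m} = \frac{\left(1 + m\right) \frac{1}{3 + m}}{m} = \frac{\frac{1}{3 + m} \left(1 + m\right)}{m} = \frac{1 + m}{m \left(3 + m\right)}$)
$\left(-98 + p{\left(4 \right)}\right)^{2} = \left(-98 + \frac{1 + 4}{4 \left(3 + 4\right)}\right)^{2} = \left(-98 + \frac{1}{4} \cdot \frac{1}{7} \cdot 5\right)^{2} = \left(-98 + \frac{5}{28}\right)^{2} = \left(- \frac{2739}{28}\right)^{2} = \frac{7502121}{784}$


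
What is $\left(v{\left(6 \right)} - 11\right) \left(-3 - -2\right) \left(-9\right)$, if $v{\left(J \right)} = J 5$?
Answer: $171$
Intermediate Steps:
$v{\left(J \right)} = 5 J$
$\left(v{\left(6 \right)} - 11\right) \left(-3 - -2\right) \left(-9\right) = \left(5 \cdot 6 - 11\right) \left(-3 - -2\right) \left(-9\right) = \left(30 - 11\right) \left(-3 + 2\right) \left(-9\right) = 19 \left(\left(-1\right) \left(-9\right)\right) = 19 \cdot 9 = 171$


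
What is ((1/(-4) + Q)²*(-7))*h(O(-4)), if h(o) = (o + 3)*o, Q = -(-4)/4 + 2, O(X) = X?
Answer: -847/4 ≈ -211.75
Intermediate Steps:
Q = 3 (Q = -(-4)/4 + 2 = -2*(-½) + 2 = 1 + 2 = 3)
h(o) = o*(3 + o) (h(o) = (3 + o)*o = o*(3 + o))
((1/(-4) + Q)²*(-7))*h(O(-4)) = ((1/(-4) + 3)²*(-7))*(-4*(3 - 4)) = ((1*(-¼) + 3)²*(-7))*(-4*(-1)) = ((-¼ + 3)²*(-7))*4 = ((11/4)²*(-7))*4 = ((121/16)*(-7))*4 = -847/16*4 = -847/4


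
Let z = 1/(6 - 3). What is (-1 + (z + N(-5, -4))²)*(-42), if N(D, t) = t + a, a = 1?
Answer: -770/3 ≈ -256.67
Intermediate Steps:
N(D, t) = 1 + t (N(D, t) = t + 1 = 1 + t)
z = ⅓ (z = 1/3 = ⅓ ≈ 0.33333)
(-1 + (z + N(-5, -4))²)*(-42) = (-1 + (⅓ + (1 - 4))²)*(-42) = (-1 + (⅓ - 3)²)*(-42) = (-1 + (-8/3)²)*(-42) = (-1 + 64/9)*(-42) = (55/9)*(-42) = -770/3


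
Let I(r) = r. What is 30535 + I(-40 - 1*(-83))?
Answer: 30578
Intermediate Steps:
30535 + I(-40 - 1*(-83)) = 30535 + (-40 - 1*(-83)) = 30535 + (-40 + 83) = 30535 + 43 = 30578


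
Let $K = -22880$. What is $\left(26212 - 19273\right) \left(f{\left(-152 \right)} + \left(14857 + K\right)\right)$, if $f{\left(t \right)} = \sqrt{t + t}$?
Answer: $-55671597 + 27756 i \sqrt{19} \approx -5.5672 \cdot 10^{7} + 1.2099 \cdot 10^{5} i$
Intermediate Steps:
$f{\left(t \right)} = \sqrt{2} \sqrt{t}$ ($f{\left(t \right)} = \sqrt{2 t} = \sqrt{2} \sqrt{t}$)
$\left(26212 - 19273\right) \left(f{\left(-152 \right)} + \left(14857 + K\right)\right) = \left(26212 - 19273\right) \left(\sqrt{2} \sqrt{-152} + \left(14857 - 22880\right)\right) = 6939 \left(\sqrt{2} \cdot 2 i \sqrt{38} - 8023\right) = 6939 \left(4 i \sqrt{19} - 8023\right) = 6939 \left(-8023 + 4 i \sqrt{19}\right) = -55671597 + 27756 i \sqrt{19}$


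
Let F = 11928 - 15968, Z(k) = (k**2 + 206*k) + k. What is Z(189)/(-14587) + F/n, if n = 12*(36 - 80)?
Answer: 2426731/962742 ≈ 2.5206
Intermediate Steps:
n = -528 (n = 12*(-44) = -528)
Z(k) = k**2 + 207*k
F = -4040
Z(189)/(-14587) + F/n = (189*(207 + 189))/(-14587) - 4040/(-528) = (189*396)*(-1/14587) - 4040*(-1/528) = 74844*(-1/14587) + 505/66 = -74844/14587 + 505/66 = 2426731/962742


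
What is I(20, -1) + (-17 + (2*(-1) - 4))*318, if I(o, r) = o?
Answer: -7294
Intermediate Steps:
I(20, -1) + (-17 + (2*(-1) - 4))*318 = 20 + (-17 + (2*(-1) - 4))*318 = 20 + (-17 + (-2 - 4))*318 = 20 + (-17 - 6)*318 = 20 - 23*318 = 20 - 7314 = -7294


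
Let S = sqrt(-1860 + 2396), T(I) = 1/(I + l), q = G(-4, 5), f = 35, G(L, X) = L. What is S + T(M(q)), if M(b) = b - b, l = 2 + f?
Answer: 1/37 + 2*sqrt(134) ≈ 23.179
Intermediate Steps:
q = -4
l = 37 (l = 2 + 35 = 37)
M(b) = 0
T(I) = 1/(37 + I) (T(I) = 1/(I + 37) = 1/(37 + I))
S = 2*sqrt(134) (S = sqrt(536) = 2*sqrt(134) ≈ 23.152)
S + T(M(q)) = 2*sqrt(134) + 1/(37 + 0) = 2*sqrt(134) + 1/37 = 1/37 + 2*sqrt(134)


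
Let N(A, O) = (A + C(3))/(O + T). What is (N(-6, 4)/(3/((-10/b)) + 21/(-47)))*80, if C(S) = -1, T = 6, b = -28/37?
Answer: 69560/273 ≈ 254.80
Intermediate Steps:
b = -28/37 (b = -28*1/37 = -28/37 ≈ -0.75676)
N(A, O) = (-1 + A)/(6 + O) (N(A, O) = (A - 1)/(O + 6) = (-1 + A)/(6 + O))
(N(-6, 4)/(3/((-10/b)) + 21/(-47)))*80 = (((-1 - 6)/(6 + 4))/(3/((-10/(-28/37))) + 21/(-47)))*80 = ((-7/10)/(3/((-10*(-37/28))) + 21*(-1/47)))*80 = (((⅒)*(-7))/(3/(185/14) - 21/47))*80 = -7/(10*(3*(14/185) - 21/47))*80 = -7/(10*(42/185 - 21/47))*80 = -7/(10*(-1911/8695))*80 = -7/10*(-8695/1911)*80 = (1739/546)*80 = 69560/273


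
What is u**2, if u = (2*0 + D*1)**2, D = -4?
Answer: 256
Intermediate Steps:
u = 16 (u = (2*0 - 4*1)**2 = (0 - 4)**2 = (-4)**2 = 16)
u**2 = 16**2 = 256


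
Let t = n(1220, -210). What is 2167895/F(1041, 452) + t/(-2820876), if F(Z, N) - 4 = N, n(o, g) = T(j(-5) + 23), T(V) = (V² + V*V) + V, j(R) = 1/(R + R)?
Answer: 12740338515241/2679832200 ≈ 4754.2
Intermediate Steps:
j(R) = 1/(2*R)
T(V) = V + 2*V² (T(V) = (V² + V²) + V = 2*V² + V = V + 2*V²)
n(o, g) = 26793/25 (n(o, g) = ((½)/(-5) + 23)*(1 + 2*((½)/(-5) + 23)) = ((½)*(-⅕) + 23)*(1 + 2*((½)*(-⅕) + 23)) = (-⅒ + 23)*(1 + 2*(-⅒ + 23)) = 229*(1 + 2*(229/10))/10 = 229*(1 + 229/5)/10 = (229/10)*(234/5) = 26793/25)
F(Z, N) = 4 + N
t = 26793/25 ≈ 1071.7
2167895/F(1041, 452) + t/(-2820876) = 2167895/(4 + 452) + (26793/25)/(-2820876) = 2167895/456 + (26793/25)*(-1/2820876) = 2167895*(1/456) - 8931/23507300 = 2167895/456 - 8931/23507300 = 12740338515241/2679832200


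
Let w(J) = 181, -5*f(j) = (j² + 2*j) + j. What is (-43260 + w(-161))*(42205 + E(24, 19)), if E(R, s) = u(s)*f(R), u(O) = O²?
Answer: 986638337/5 ≈ 1.9733e+8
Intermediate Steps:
f(j) = -3*j/5 - j²/5 (f(j) = -((j² + 2*j) + j)/5 = -(j² + 3*j)/5 = -3*j/5 - j²/5)
E(R, s) = -R*s²*(3 + R)/5 (E(R, s) = s²*(-R*(3 + R)/5) = -R*s²*(3 + R)/5)
(-43260 + w(-161))*(42205 + E(24, 19)) = (-43260 + 181)*(42205 - ⅕*24*19²*(3 + 24)) = -43079*(42205 - ⅕*24*361*27) = -43079*(42205 - 233928/5) = -43079*(-22903/5) = 986638337/5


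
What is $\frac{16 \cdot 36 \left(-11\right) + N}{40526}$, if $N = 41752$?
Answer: $\frac{17708}{20263} \approx 0.87391$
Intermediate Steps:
$\frac{16 \cdot 36 \left(-11\right) + N}{40526} = \frac{16 \cdot 36 \left(-11\right) + 41752}{40526} = \left(576 \left(-11\right) + 41752\right) \frac{1}{40526} = \left(-6336 + 41752\right) \frac{1}{40526} = 35416 \cdot \frac{1}{40526} = \frac{17708}{20263}$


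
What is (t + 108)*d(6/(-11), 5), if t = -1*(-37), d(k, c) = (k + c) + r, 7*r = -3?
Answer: 44950/77 ≈ 583.77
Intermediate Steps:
r = -3/7 (r = (⅐)*(-3) = -3/7 ≈ -0.42857)
d(k, c) = -3/7 + c + k (d(k, c) = (k + c) - 3/7 = (c + k) - 3/7 = -3/7 + c + k)
t = 37
(t + 108)*d(6/(-11), 5) = (37 + 108)*(-3/7 + 5 + 6/(-11)) = 145*(-3/7 + 5 + 6*(-1/11)) = 145*(-3/7 + 5 - 6/11) = 145*(310/77) = 44950/77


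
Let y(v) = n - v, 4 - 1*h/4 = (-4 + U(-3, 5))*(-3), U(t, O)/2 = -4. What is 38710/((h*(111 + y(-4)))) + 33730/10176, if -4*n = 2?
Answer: 24520/36411 ≈ 0.67342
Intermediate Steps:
n = -1/2 (n = -1/4*2 = -1/2 ≈ -0.50000)
U(t, O) = -8 (U(t, O) = 2*(-4) = -8)
h = -128 (h = 16 - 4*(-4 - 8)*(-3) = 16 - (-48)*(-3) = 16 - 4*36 = 16 - 144 = -128)
y(v) = -1/2 - v
38710/((h*(111 + y(-4)))) + 33730/10176 = 38710/((-128*(111 + (-1/2 - 1*(-4))))) + 33730/10176 = 38710/((-128*(111 + (-1/2 + 4)))) + 33730*(1/10176) = 38710/((-128*(111 + 7/2))) + 16865/5088 = 38710/((-128*229/2)) + 16865/5088 = 38710/(-14656) + 16865/5088 = 38710*(-1/14656) + 16865/5088 = -19355/7328 + 16865/5088 = 24520/36411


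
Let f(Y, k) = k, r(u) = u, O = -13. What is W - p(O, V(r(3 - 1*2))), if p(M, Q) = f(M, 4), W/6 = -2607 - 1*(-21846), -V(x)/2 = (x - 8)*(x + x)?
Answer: 115430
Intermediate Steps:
V(x) = -4*x*(-8 + x) (V(x) = -2*(x - 8)*(x + x) = -2*(-8 + x)*2*x = -4*x*(-8 + x))
W = 115434 (W = 6*(-2607 - 1*(-21846)) = 6*(-2607 + 21846) = 6*19239 = 115434)
p(M, Q) = 4
W - p(O, V(r(3 - 1*2))) = 115434 - 1*4 = 115434 - 4 = 115430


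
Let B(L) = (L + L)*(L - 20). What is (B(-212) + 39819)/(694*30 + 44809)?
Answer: 138187/65629 ≈ 2.1056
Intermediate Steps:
B(L) = 2*L*(-20 + L) (B(L) = (2*L)*(-20 + L) = 2*L*(-20 + L))
(B(-212) + 39819)/(694*30 + 44809) = (2*(-212)*(-20 - 212) + 39819)/(694*30 + 44809) = (2*(-212)*(-232) + 39819)/(20820 + 44809) = (98368 + 39819)/65629 = 138187*(1/65629) = 138187/65629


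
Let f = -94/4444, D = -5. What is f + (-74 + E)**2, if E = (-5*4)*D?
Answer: 1502025/2222 ≈ 675.98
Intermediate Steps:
E = 100 (E = -5*4*(-5) = -20*(-5) = 100)
f = -47/2222 (f = -94*1/4444 = -47/2222 ≈ -0.021152)
f + (-74 + E)**2 = -47/2222 + (-74 + 100)**2 = -47/2222 + 26**2 = -47/2222 + 676 = 1502025/2222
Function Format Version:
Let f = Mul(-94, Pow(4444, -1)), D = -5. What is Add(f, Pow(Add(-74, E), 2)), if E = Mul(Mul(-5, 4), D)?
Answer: Rational(1502025, 2222) ≈ 675.98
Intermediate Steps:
E = 100 (E = Mul(Mul(-5, 4), -5) = Mul(-20, -5) = 100)
f = Rational(-47, 2222) (f = Mul(-94, Rational(1, 4444)) = Rational(-47, 2222) ≈ -0.021152)
Add(f, Pow(Add(-74, E), 2)) = Add(Rational(-47, 2222), Pow(Add(-74, 100), 2)) = Add(Rational(-47, 2222), Pow(26, 2)) = Add(Rational(-47, 2222), 676) = Rational(1502025, 2222)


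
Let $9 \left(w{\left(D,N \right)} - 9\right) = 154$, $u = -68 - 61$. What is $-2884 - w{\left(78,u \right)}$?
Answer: $- \frac{26191}{9} \approx -2910.1$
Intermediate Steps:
$u = -129$ ($u = -68 - 61 = -129$)
$w{\left(D,N \right)} = \frac{235}{9}$ ($w{\left(D,N \right)} = 9 + \frac{1}{9} \cdot 154 = 9 + \frac{154}{9} = \frac{235}{9}$)
$-2884 - w{\left(78,u \right)} = -2884 - \frac{235}{9} = - \frac{26191}{9}$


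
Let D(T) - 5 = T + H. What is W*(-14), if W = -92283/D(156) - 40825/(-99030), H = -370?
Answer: -674012899/108933 ≈ -6187.4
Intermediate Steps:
D(T) = -365 + T (D(T) = 5 + (T - 370) = 5 + (-370 + T) = -365 + T)
W = 96287557/217866 (W = -92283/(-365 + 156) - 40825/(-99030) = -92283/(-209) - 40825*(-1/99030) = -92283*(-1/209) + 8165/19806 = 4857/11 + 8165/19806 = 96287557/217866 ≈ 441.96)
W*(-14) = (96287557/217866)*(-14) = -674012899/108933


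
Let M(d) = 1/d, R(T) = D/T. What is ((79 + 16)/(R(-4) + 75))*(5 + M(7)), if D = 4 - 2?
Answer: 6840/1043 ≈ 6.5580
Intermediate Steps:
D = 2
R(T) = 2/T
((79 + 16)/(R(-4) + 75))*(5 + M(7)) = ((79 + 16)/(2/(-4) + 75))*(5 + 1/7) = (95/(2*(-¼) + 75))*(5 + ⅐) = (95/(-½ + 75))*(36/7) = (95/(149/2))*(36/7) = (95*(2/149))*(36/7) = (190/149)*(36/7) = 6840/1043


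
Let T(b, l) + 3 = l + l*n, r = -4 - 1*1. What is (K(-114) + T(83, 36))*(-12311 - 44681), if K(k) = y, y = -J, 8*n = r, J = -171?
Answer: -10344048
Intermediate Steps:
r = -5 (r = -4 - 1 = -5)
n = -5/8 (n = (1/8)*(-5) = -5/8 ≈ -0.62500)
y = 171 (y = -1*(-171) = 171)
T(b, l) = -3 + 3*l/8 (T(b, l) = -3 + (l + l*(-5/8)) = -3 + (l - 5*l/8) = -3 + 3*l/8)
K(k) = 171
(K(-114) + T(83, 36))*(-12311 - 44681) = (171 + (-3 + (3/8)*36))*(-12311 - 44681) = (171 + (-3 + 27/2))*(-56992) = (171 + 21/2)*(-56992) = (363/2)*(-56992) = -10344048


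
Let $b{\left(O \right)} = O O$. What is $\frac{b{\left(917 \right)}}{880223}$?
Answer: $\frac{840889}{880223} \approx 0.95531$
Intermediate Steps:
$b{\left(O \right)} = O^{2}$
$\frac{b{\left(917 \right)}}{880223} = \frac{917^{2}}{880223} = 840889 \cdot \frac{1}{880223} = \frac{840889}{880223}$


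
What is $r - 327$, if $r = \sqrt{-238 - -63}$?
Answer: $-327 + 5 i \sqrt{7} \approx -327.0 + 13.229 i$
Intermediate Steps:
$r = 5 i \sqrt{7}$ ($r = \sqrt{-238 + 63} = \sqrt{-175} = 5 i \sqrt{7} \approx 13.229 i$)
$r - 327 = 5 i \sqrt{7} - 327 = -327 + 5 i \sqrt{7}$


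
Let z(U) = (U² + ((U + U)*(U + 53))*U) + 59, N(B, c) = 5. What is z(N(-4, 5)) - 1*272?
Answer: 2712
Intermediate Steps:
z(U) = 59 + U² + 2*U²*(53 + U) (z(U) = (U² + ((2*U)*(53 + U))*U) + 59 = (U² + (2*U*(53 + U))*U) + 59 = (U² + 2*U²*(53 + U)) + 59 = 59 + U² + 2*U²*(53 + U))
z(N(-4, 5)) - 1*272 = (59 + 2*5³ + 107*5²) - 1*272 = (59 + 2*125 + 107*25) - 272 = (59 + 250 + 2675) - 272 = 2984 - 272 = 2712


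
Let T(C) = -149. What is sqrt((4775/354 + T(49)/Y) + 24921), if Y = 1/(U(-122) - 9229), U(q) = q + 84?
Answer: sqrt(176158892814)/354 ≈ 1185.6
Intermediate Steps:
U(q) = 84 + q
Y = -1/9267 (Y = 1/((84 - 122) - 9229) = 1/(-38 - 9229) = 1/(-9267) = -1/9267 ≈ -0.00010791)
sqrt((4775/354 + T(49)/Y) + 24921) = sqrt((4775/354 - 149/(-1/9267)) + 24921) = sqrt((4775*(1/354) - 149*(-9267)) + 24921) = sqrt((4775/354 + 1380783) + 24921) = sqrt(488801957/354 + 24921) = sqrt(497623991/354) = sqrt(176158892814)/354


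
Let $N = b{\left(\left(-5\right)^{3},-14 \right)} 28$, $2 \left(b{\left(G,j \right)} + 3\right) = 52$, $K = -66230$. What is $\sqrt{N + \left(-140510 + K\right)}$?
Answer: $4 i \sqrt{12881} \approx 453.98 i$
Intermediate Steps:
$b{\left(G,j \right)} = 23$ ($b{\left(G,j \right)} = -3 + \frac{1}{2} \cdot 52 = -3 + 26 = 23$)
$N = 644$ ($N = 23 \cdot 28 = 644$)
$\sqrt{N + \left(-140510 + K\right)} = \sqrt{644 - 206740} = \sqrt{-206096} = 4 i \sqrt{12881}$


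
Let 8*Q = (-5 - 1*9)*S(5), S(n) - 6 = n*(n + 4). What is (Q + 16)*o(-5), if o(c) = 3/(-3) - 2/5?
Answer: 2051/20 ≈ 102.55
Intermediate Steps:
S(n) = 6 + n*(4 + n) (S(n) = 6 + n*(n + 4) = 6 + n*(4 + n))
o(c) = -7/5 (o(c) = 3*(-⅓) - 2*⅕ = -1 - ⅖ = -7/5)
Q = -357/4 (Q = ((-5 - 1*9)*(6 + 5² + 4*5))/8 = ((-5 - 9)*(6 + 25 + 20))/8 = (-14*51)/8 = (⅛)*(-714) = -357/4 ≈ -89.250)
(Q + 16)*o(-5) = (-357/4 + 16)*(-7/5) = -293/4*(-7/5) = 2051/20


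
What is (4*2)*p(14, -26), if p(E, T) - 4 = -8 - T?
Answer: 176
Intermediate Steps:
p(E, T) = -4 - T (p(E, T) = 4 + (-8 - T) = -4 - T)
(4*2)*p(14, -26) = (4*2)*(-4 - 1*(-26)) = 8*(-4 + 26) = 8*22 = 176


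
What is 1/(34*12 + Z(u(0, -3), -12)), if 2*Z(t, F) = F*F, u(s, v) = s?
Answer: 1/480 ≈ 0.0020833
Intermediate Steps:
Z(t, F) = F²/2 (Z(t, F) = (F*F)/2 = F²/2)
1/(34*12 + Z(u(0, -3), -12)) = 1/(34*12 + (½)*(-12)²) = 1/(408 + (½)*144) = 1/(408 + 72) = 1/480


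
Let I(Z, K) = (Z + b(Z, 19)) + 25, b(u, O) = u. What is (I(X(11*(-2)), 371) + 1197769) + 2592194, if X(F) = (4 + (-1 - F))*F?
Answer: 3788888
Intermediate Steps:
X(F) = F*(3 - F) (X(F) = (3 - F)*F = F*(3 - F))
I(Z, K) = 25 + 2*Z (I(Z, K) = (Z + Z) + 25 = 2*Z + 25 = 25 + 2*Z)
(I(X(11*(-2)), 371) + 1197769) + 2592194 = ((25 + 2*((11*(-2))*(3 - 11*(-2)))) + 1197769) + 2592194 = ((25 + 2*(-22*(3 - 1*(-22)))) + 1197769) + 2592194 = ((25 + 2*(-22*(3 + 22))) + 1197769) + 2592194 = ((25 + 2*(-22*25)) + 1197769) + 2592194 = ((25 + 2*(-550)) + 1197769) + 2592194 = ((25 - 1100) + 1197769) + 2592194 = (-1075 + 1197769) + 2592194 = 1196694 + 2592194 = 3788888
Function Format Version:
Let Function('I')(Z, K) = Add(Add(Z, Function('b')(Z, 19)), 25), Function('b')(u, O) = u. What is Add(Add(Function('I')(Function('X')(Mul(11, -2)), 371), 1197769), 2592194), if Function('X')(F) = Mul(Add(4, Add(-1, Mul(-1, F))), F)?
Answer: 3788888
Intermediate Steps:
Function('X')(F) = Mul(F, Add(3, Mul(-1, F))) (Function('X')(F) = Mul(Add(3, Mul(-1, F)), F) = Mul(F, Add(3, Mul(-1, F))))
Function('I')(Z, K) = Add(25, Mul(2, Z)) (Function('I')(Z, K) = Add(Add(Z, Z), 25) = Add(Mul(2, Z), 25) = Add(25, Mul(2, Z)))
Add(Add(Function('I')(Function('X')(Mul(11, -2)), 371), 1197769), 2592194) = Add(Add(Add(25, Mul(2, Mul(Mul(11, -2), Add(3, Mul(-1, Mul(11, -2)))))), 1197769), 2592194) = Add(Add(Add(25, Mul(2, Mul(-22, Add(3, Mul(-1, -22))))), 1197769), 2592194) = Add(Add(Add(25, Mul(2, Mul(-22, Add(3, 22)))), 1197769), 2592194) = Add(Add(Add(25, Mul(2, Mul(-22, 25))), 1197769), 2592194) = Add(Add(Add(25, Mul(2, -550)), 1197769), 2592194) = Add(Add(Add(25, -1100), 1197769), 2592194) = Add(Add(-1075, 1197769), 2592194) = Add(1196694, 2592194) = 3788888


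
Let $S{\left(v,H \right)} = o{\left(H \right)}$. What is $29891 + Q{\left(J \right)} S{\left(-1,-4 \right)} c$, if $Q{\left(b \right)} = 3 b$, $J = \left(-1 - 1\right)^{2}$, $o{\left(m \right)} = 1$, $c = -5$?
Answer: $29831$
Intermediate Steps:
$S{\left(v,H \right)} = 1$
$J = 4$ ($J = \left(-2\right)^{2} = 4$)
$29891 + Q{\left(J \right)} S{\left(-1,-4 \right)} c = 29891 + 3 \cdot 4 \cdot 1 \left(-5\right) = 29891 + 12 \cdot 1 \left(-5\right) = 29891 + 12 \left(-5\right) = 29891 - 60 = 29831$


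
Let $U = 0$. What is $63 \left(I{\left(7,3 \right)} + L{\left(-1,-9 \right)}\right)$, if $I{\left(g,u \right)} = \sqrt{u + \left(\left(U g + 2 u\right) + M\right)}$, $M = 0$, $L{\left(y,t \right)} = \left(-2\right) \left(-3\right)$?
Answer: $567$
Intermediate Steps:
$L{\left(y,t \right)} = 6$
$I{\left(g,u \right)} = \sqrt{3} \sqrt{u}$ ($I{\left(g,u \right)} = \sqrt{u + \left(\left(0 g + 2 u\right) + 0\right)} = \sqrt{u + \left(\left(0 + 2 u\right) + 0\right)} = \sqrt{u + \left(2 u + 0\right)} = \sqrt{u + 2 u} = \sqrt{3 u} = \sqrt{3} \sqrt{u}$)
$63 \left(I{\left(7,3 \right)} + L{\left(-1,-9 \right)}\right) = 63 \left(\sqrt{3} \sqrt{3} + 6\right) = 63 \left(3 + 6\right) = 63 \cdot 9 = 567$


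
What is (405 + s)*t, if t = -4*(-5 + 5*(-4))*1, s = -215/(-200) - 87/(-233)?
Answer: 18940495/466 ≈ 40645.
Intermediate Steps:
s = 13499/9320 (s = -215*(-1/200) - 87*(-1/233) = 43/40 + 87/233 = 13499/9320 ≈ 1.4484)
t = 100 (t = -4*(-5 - 20)*1 = -4*(-25)*1 = 100*1 = 100)
(405 + s)*t = (405 + 13499/9320)*100 = (3788099/9320)*100 = 18940495/466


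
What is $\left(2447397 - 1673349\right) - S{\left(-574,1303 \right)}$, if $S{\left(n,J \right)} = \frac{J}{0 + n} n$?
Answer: $772745$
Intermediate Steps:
$S{\left(n,J \right)} = J$ ($S{\left(n,J \right)} = \frac{J}{n} n = J$)
$\left(2447397 - 1673349\right) - S{\left(-574,1303 \right)} = \left(2447397 - 1673349\right) - 1303 = 774048 - 1303 = 772745$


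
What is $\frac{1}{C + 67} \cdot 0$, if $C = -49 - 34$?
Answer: $0$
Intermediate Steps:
$C = -83$ ($C = -49 - 34 = -83$)
$\frac{1}{C + 67} \cdot 0 = \frac{1}{-83 + 67} \cdot 0 = \frac{1}{-16} \cdot 0 = \left(- \frac{1}{16}\right) 0 = 0$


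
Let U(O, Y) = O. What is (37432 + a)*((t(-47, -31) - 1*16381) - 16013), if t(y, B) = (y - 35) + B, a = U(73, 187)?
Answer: -1219175035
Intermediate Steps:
a = 73
t(y, B) = -35 + B + y (t(y, B) = (-35 + y) + B = -35 + B + y)
(37432 + a)*((t(-47, -31) - 1*16381) - 16013) = (37432 + 73)*(((-35 - 31 - 47) - 1*16381) - 16013) = 37505*((-113 - 16381) - 16013) = 37505*(-16494 - 16013) = 37505*(-32507) = -1219175035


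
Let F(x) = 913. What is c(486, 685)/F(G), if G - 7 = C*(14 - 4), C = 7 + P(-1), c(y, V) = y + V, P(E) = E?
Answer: 1171/913 ≈ 1.2826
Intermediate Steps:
c(y, V) = V + y
C = 6 (C = 7 - 1 = 6)
G = 67 (G = 7 + 6*(14 - 4) = 7 + 6*10 = 7 + 60 = 67)
c(486, 685)/F(G) = (685 + 486)/913 = 1171*(1/913) = 1171/913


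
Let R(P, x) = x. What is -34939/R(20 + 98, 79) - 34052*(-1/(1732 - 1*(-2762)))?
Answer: -77162879/177513 ≈ -434.69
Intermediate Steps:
-34939/R(20 + 98, 79) - 34052*(-1/(1732 - 1*(-2762))) = -34939/79 - 34052*(-1/(1732 - 1*(-2762))) = -34939*1/79 - 34052*(-1/(1732 + 2762)) = -34939/79 - 34052/((-1*4494)) = -34939/79 - 34052/(-4494) = -34939/79 - 34052*(-1/4494) = -34939/79 + 17026/2247 = -77162879/177513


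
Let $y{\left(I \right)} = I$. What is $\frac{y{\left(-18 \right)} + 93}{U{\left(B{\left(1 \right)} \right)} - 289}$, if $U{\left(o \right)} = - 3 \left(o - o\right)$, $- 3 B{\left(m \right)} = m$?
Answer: $- \frac{75}{289} \approx -0.25952$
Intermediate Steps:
$B{\left(m \right)} = - \frac{m}{3}$
$U{\left(o \right)} = 0$ ($U{\left(o \right)} = \left(-3\right) 0 = 0$)
$\frac{y{\left(-18 \right)} + 93}{U{\left(B{\left(1 \right)} \right)} - 289} = \frac{-18 + 93}{0 - 289} = \frac{75}{-289} = 75 \left(- \frac{1}{289}\right) = - \frac{75}{289}$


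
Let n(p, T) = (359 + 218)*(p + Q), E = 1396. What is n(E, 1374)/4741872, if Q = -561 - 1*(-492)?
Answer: 765679/4741872 ≈ 0.16147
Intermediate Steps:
Q = -69 (Q = -561 + 492 = -69)
n(p, T) = -39813 + 577*p (n(p, T) = (359 + 218)*(p - 69) = 577*(-69 + p) = -39813 + 577*p)
n(E, 1374)/4741872 = (-39813 + 577*1396)/4741872 = (-39813 + 805492)*(1/4741872) = 765679*(1/4741872) = 765679/4741872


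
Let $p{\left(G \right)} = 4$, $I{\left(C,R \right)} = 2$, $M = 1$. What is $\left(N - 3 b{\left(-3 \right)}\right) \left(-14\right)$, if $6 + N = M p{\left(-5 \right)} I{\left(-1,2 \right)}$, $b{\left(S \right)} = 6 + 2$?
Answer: $308$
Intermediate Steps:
$b{\left(S \right)} = 8$
$N = 2$ ($N = -6 + 1 \cdot 4 \cdot 2 = -6 + 4 \cdot 2 = -6 + 8 = 2$)
$\left(N - 3 b{\left(-3 \right)}\right) \left(-14\right) = \left(2 - 24\right) \left(-14\right) = \left(-22\right) \left(-14\right) = 308$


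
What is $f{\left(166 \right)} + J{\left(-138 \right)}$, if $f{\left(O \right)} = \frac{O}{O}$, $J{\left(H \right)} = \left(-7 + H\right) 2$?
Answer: $-289$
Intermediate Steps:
$J{\left(H \right)} = -14 + 2 H$
$f{\left(O \right)} = 1$
$f{\left(166 \right)} + J{\left(-138 \right)} = 1 + \left(-14 + 2 \left(-138\right)\right) = 1 - 290 = -289$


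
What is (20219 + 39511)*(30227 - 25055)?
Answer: 308923560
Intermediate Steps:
(20219 + 39511)*(30227 - 25055) = 59730*5172 = 308923560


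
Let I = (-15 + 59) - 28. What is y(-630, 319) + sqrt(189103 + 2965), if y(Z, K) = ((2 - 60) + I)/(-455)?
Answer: 6/65 + 2*sqrt(48017) ≈ 438.35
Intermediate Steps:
I = 16 (I = 44 - 28 = 16)
y(Z, K) = 6/65 (y(Z, K) = ((2 - 60) + 16)/(-455) = (-58 + 16)*(-1/455) = -42*(-1/455) = 6/65)
y(-630, 319) + sqrt(189103 + 2965) = 6/65 + sqrt(189103 + 2965) = 6/65 + sqrt(192068) = 6/65 + 2*sqrt(48017)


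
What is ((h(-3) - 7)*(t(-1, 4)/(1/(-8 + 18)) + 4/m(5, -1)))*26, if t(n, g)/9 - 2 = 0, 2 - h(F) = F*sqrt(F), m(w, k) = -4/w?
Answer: -22750 + 13650*I*sqrt(3) ≈ -22750.0 + 23643.0*I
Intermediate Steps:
h(F) = 2 - F**(3/2) (h(F) = 2 - F*sqrt(F) = 2 - F**(3/2))
t(n, g) = 18 (t(n, g) = 18 + 9*0 = 18 + 0 = 18)
((h(-3) - 7)*(t(-1, 4)/(1/(-8 + 18)) + 4/m(5, -1)))*26 = (((2 - (-3)**(3/2)) - 7)*(18/(1/(-8 + 18)) + 4/((-4/5))))*26 = (((2 - (-3)*I*sqrt(3)) - 7)*(18/(1/10) + 4/((-4*1/5))))*26 = (((2 + 3*I*sqrt(3)) - 7)*(18/(1/10) + 4/(-4/5)))*26 = ((-5 + 3*I*sqrt(3))*(18*10 + 4*(-5/4)))*26 = ((-5 + 3*I*sqrt(3))*(180 - 5))*26 = ((-5 + 3*I*sqrt(3))*175)*26 = (-875 + 525*I*sqrt(3))*26 = -22750 + 13650*I*sqrt(3)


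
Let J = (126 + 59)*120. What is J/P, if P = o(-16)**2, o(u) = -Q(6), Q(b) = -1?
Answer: 22200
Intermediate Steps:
o(u) = 1 (o(u) = -1*(-1) = 1)
J = 22200 (J = 185*120 = 22200)
P = 1 (P = 1**2 = 1)
J/P = 22200/1 = 22200*1 = 22200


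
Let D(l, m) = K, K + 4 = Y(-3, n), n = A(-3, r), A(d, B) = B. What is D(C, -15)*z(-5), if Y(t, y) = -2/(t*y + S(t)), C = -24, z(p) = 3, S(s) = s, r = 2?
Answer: -34/3 ≈ -11.333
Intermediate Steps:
n = 2
Y(t, y) = -2/(t + t*y) (Y(t, y) = -2/(t*y + t) = -2/(t + t*y))
K = -34/9 (K = -4 - 2/(-3*(1 + 2)) = -4 - 2*(-⅓)/3 = -4 - 2*(-⅓)*⅓ = -4 + 2/9 = -34/9 ≈ -3.7778)
D(l, m) = -34/9
D(C, -15)*z(-5) = -34/9*3 = -34/3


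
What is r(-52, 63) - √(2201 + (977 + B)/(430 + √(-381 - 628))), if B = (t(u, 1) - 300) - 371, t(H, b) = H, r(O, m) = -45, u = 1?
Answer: -45 - √((946737 + 2201*I*√1009)/(430 + I*√1009)) ≈ -91.922 + 0.00055895*I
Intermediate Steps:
B = -670 (B = (1 - 300) - 371 = -299 - 371 = -670)
r(-52, 63) - √(2201 + (977 + B)/(430 + √(-381 - 628))) = -45 - √(2201 + (977 - 670)/(430 + √(-381 - 628))) = -45 - √(2201 + 307/(430 + √(-1009))) = -45 - √(2201 + 307/(430 + I*√1009))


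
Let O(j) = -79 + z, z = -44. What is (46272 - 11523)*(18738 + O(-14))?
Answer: 646852635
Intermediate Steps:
O(j) = -123 (O(j) = -79 - 44 = -123)
(46272 - 11523)*(18738 + O(-14)) = (46272 - 11523)*(18738 - 123) = 34749*18615 = 646852635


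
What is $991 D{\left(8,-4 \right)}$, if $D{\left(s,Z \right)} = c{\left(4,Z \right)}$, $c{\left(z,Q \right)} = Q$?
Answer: $-3964$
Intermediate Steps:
$D{\left(s,Z \right)} = Z$
$991 D{\left(8,-4 \right)} = 991 \left(-4\right) = -3964$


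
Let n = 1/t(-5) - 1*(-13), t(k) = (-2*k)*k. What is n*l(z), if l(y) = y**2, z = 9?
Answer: 52569/50 ≈ 1051.4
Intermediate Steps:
t(k) = -2*k**2
n = 649/50 (n = 1/(-2*(-5)**2) - 1*(-13) = 1/(-2*25) + 13 = 1/(-50) + 13 = -1/50 + 13 = 649/50 ≈ 12.980)
n*l(z) = (649/50)*9**2 = (649/50)*81 = 52569/50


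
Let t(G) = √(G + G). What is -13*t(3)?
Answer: -13*√6 ≈ -31.843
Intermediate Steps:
t(G) = √2*√G (t(G) = √(2*G) = √2*√G)
-13*t(3) = -13*√2*√3 = -13*√6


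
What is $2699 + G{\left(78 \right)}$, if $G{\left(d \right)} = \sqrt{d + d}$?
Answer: $2699 + 2 \sqrt{39} \approx 2711.5$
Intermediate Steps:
$G{\left(d \right)} = \sqrt{2} \sqrt{d}$ ($G{\left(d \right)} = \sqrt{2 d} = \sqrt{2} \sqrt{d}$)
$2699 + G{\left(78 \right)} = 2699 + \sqrt{2} \sqrt{78} = 2699 + 2 \sqrt{39}$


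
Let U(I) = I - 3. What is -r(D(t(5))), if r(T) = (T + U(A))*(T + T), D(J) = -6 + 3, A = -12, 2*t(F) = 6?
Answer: -108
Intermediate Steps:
t(F) = 3 (t(F) = (1/2)*6 = 3)
U(I) = -3 + I
D(J) = -3
r(T) = 2*T*(-15 + T) (r(T) = (T + (-3 - 12))*(T + T) = (T - 15)*(2*T) = (-15 + T)*(2*T) = 2*T*(-15 + T))
-r(D(t(5))) = -2*(-3)*(-15 - 3) = -2*(-3)*(-18) = -1*108 = -108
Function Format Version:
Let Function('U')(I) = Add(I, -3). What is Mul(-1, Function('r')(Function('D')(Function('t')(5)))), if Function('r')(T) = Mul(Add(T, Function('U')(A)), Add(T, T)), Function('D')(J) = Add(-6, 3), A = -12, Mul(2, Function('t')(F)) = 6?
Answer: -108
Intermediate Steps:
Function('t')(F) = 3 (Function('t')(F) = Mul(Rational(1, 2), 6) = 3)
Function('U')(I) = Add(-3, I)
Function('D')(J) = -3
Function('r')(T) = Mul(2, T, Add(-15, T)) (Function('r')(T) = Mul(Add(T, Add(-3, -12)), Add(T, T)) = Mul(Add(T, -15), Mul(2, T)) = Mul(Add(-15, T), Mul(2, T)) = Mul(2, T, Add(-15, T)))
Mul(-1, Function('r')(Function('D')(Function('t')(5)))) = Mul(-1, Mul(2, -3, Add(-15, -3))) = Mul(-1, Mul(2, -3, -18)) = Mul(-1, 108) = -108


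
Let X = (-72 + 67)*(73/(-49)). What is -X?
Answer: -365/49 ≈ -7.4490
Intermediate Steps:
X = 365/49 (X = -365*(-1)/49 = -5*(-73/49) = 365/49 ≈ 7.4490)
-X = -1*365/49 = -365/49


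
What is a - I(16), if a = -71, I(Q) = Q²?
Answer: -327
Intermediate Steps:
a - I(16) = -71 - 1*16² = -71 - 1*256 = -71 - 256 = -327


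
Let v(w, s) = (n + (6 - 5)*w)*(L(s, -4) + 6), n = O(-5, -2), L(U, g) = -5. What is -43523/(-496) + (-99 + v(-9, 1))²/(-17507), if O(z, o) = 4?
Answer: 756592425/8683472 ≈ 87.130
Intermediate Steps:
n = 4
v(w, s) = 4 + w (v(w, s) = (4 + (6 - 5)*w)*(-5 + 6) = (4 + 1*w)*1 = (4 + w)*1 = 4 + w)
-43523/(-496) + (-99 + v(-9, 1))²/(-17507) = -43523/(-496) + (-99 + (4 - 9))²/(-17507) = -43523*(-1/496) + (-99 - 5)²*(-1/17507) = 43523/496 + (-104)²*(-1/17507) = 43523/496 + 10816*(-1/17507) = 43523/496 - 10816/17507 = 756592425/8683472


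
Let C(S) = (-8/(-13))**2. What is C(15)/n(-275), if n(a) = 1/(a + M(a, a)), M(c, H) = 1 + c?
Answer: -35136/169 ≈ -207.91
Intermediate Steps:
n(a) = 1/(1 + 2*a) (n(a) = 1/(a + (1 + a)) = 1/(1 + 2*a))
C(S) = 64/169 (C(S) = (-8*(-1/13))**2 = (8/13)**2 = 64/169)
C(15)/n(-275) = 64/(169*(1/(1 + 2*(-275)))) = 64/(169*(1/(1 - 550))) = 64/(169*(1/(-549))) = 64/(169*(-1/549)) = (64/169)*(-549) = -35136/169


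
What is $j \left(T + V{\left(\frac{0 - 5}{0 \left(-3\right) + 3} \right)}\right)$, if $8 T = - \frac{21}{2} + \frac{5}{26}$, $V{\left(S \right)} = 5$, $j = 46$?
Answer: $\frac{4439}{26} \approx 170.73$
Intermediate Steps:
$T = - \frac{67}{52}$ ($T = \frac{- \frac{21}{2} + \frac{5}{26}}{8} = \frac{1}{8} \left(- \frac{134}{13}\right) = - \frac{67}{52} \approx -1.2885$)
$j \left(T + V{\left(\frac{0 - 5}{0 \left(-3\right) + 3} \right)}\right) = 46 \left(- \frac{67}{52} + 5\right) = 46 \cdot \frac{193}{52} = \frac{4439}{26}$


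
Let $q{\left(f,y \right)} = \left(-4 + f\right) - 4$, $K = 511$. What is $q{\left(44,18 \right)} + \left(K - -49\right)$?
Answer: $596$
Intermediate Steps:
$q{\left(f,y \right)} = -8 + f$
$q{\left(44,18 \right)} + \left(K - -49\right) = \left(-8 + 44\right) + \left(511 - -49\right) = 36 + \left(511 + 49\right) = 36 + 560 = 596$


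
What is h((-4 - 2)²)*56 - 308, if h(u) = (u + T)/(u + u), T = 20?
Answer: -2380/9 ≈ -264.44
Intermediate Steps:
h(u) = (20 + u)/(2*u) (h(u) = (u + 20)/(u + u) = (20 + u)/((2*u)) = (20 + u)*(1/(2*u)) = (20 + u)/(2*u))
h((-4 - 2)²)*56 - 308 = ((20 + (-4 - 2)²)/(2*((-4 - 2)²)))*56 - 308 = ((20 + (-6)²)/(2*((-6)²)))*56 - 308 = ((½)*(20 + 36)/36)*56 - 308 = ((½)*(1/36)*56)*56 - 308 = (7/9)*56 - 308 = 392/9 - 308 = -2380/9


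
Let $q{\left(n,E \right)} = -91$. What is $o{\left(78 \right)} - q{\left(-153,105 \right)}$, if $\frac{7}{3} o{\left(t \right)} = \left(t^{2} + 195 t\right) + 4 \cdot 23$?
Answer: $\frac{64795}{7} \approx 9256.4$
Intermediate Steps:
$o{\left(t \right)} = \frac{276}{7} + \frac{3 t^{2}}{7} + \frac{585 t}{7}$ ($o{\left(t \right)} = \frac{3 \left(\left(t^{2} + 195 t\right) + 4 \cdot 23\right)}{7} = \frac{3 \left(\left(t^{2} + 195 t\right) + 92\right)}{7} = \frac{3 \left(92 + t^{2} + 195 t\right)}{7} = \frac{276}{7} + \frac{3 t^{2}}{7} + \frac{585 t}{7}$)
$o{\left(78 \right)} - q{\left(-153,105 \right)} = \left(\frac{276}{7} + \frac{3 \cdot 78^{2}}{7} + \frac{585}{7} \cdot 78\right) - -91 = \left(\frac{276}{7} + \frac{3}{7} \cdot 6084 + \frac{45630}{7}\right) + 91 = \left(\frac{276}{7} + \frac{18252}{7} + \frac{45630}{7}\right) + 91 = \frac{64158}{7} + 91 = \frac{64795}{7}$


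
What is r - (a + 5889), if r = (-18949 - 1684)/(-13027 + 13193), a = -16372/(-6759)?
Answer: -6749598865/1121994 ≈ -6015.7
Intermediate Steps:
a = 16372/6759 (a = -16372*(-1/6759) = 16372/6759 ≈ 2.4223)
r = -20633/166 ≈ -124.30
r - (a + 5889) = -20633/166 - (16372/6759 + 5889) = -20633/166 - 1*39820123/6759 = -20633/166 - 39820123/6759 = -6749598865/1121994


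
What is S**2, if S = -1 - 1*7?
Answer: 64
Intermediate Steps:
S = -8 (S = -1 - 7 = -8)
S**2 = (-8)**2 = 64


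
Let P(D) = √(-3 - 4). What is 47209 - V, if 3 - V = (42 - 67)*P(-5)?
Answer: 47206 - 25*I*√7 ≈ 47206.0 - 66.144*I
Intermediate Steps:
P(D) = I*√7 (P(D) = √(-7) = I*√7)
V = 3 + 25*I*√7 (V = 3 - (42 - 67)*I*√7 = 3 - (-25)*I*√7 = 3 + 25*I*√7 ≈ 3.0 + 66.144*I)
47209 - V = 47209 - (3 + 25*I*√7) = 47209 + (-3 - 25*I*√7) = 47206 - 25*I*√7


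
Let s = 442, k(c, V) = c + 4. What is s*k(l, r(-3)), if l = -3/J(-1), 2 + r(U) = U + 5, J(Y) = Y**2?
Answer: 442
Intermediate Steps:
r(U) = 3 + U (r(U) = -2 + (U + 5) = -2 + (5 + U) = 3 + U)
l = -3 (l = -3/((-1)**2) = -3/1 = -3*1 = -3)
k(c, V) = 4 + c
s*k(l, r(-3)) = 442*(4 - 3) = 442*1 = 442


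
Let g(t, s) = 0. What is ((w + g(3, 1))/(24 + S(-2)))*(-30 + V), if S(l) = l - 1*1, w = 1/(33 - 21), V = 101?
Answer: 71/252 ≈ 0.28175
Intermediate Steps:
w = 1/12 ≈ 0.083333
S(l) = -1 + l (S(l) = l - 1 = -1 + l)
((w + g(3, 1))/(24 + S(-2)))*(-30 + V) = ((1/12 + 0)/(24 + (-1 - 2)))*(-30 + 101) = (1/(12*(24 - 3)))*71 = ((1/12)/21)*71 = ((1/12)*(1/21))*71 = (1/252)*71 = 71/252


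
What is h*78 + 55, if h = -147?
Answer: -11411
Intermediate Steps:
h*78 + 55 = -147*78 + 55 = -11466 + 55 = -11411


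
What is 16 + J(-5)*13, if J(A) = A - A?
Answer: 16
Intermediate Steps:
J(A) = 0
16 + J(-5)*13 = 16 + 0*13 = 16 + 0 = 16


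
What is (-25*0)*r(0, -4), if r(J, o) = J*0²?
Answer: 0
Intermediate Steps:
r(J, o) = 0 (r(J, o) = J*0 = 0)
(-25*0)*r(0, -4) = -25*0*0 = 0*0 = 0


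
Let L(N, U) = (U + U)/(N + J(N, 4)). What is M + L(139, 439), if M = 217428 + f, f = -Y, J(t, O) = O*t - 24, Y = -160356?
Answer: 253493942/671 ≈ 3.7779e+5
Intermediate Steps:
J(t, O) = -24 + O*t
f = 160356 (f = -1*(-160356) = 160356)
L(N, U) = 2*U/(-24 + 5*N) (L(N, U) = (U + U)/(N + (-24 + 4*N)) = (2*U)/(-24 + 5*N) = 2*U/(-24 + 5*N))
M = 377784 (M = 217428 + 160356 = 377784)
M + L(139, 439) = 377784 + 2*439/(-24 + 5*139) = 377784 + 2*439/(-24 + 695) = 377784 + 2*439/671 = 377784 + 2*439*(1/671) = 377784 + 878/671 = 253493942/671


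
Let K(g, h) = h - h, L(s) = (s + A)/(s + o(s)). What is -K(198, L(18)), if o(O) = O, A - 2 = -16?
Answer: 0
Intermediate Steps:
A = -14 (A = 2 - 16 = -14)
L(s) = (-14 + s)/(2*s) (L(s) = (s - 14)/(s + s) = (-14 + s)/((2*s)) = (-14 + s)*(1/(2*s)) = (-14 + s)/(2*s))
K(g, h) = 0
-K(198, L(18)) = -1*0 = 0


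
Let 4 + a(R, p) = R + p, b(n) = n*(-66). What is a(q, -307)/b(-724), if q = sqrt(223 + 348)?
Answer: -311/47784 + sqrt(571)/47784 ≈ -0.0060084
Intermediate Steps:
q = sqrt(571) ≈ 23.896
b(n) = -66*n
a(R, p) = -4 + R + p (a(R, p) = -4 + (R + p) = -4 + R + p)
a(q, -307)/b(-724) = (-4 + sqrt(571) - 307)/((-66*(-724))) = (-311 + sqrt(571))/47784 = (-311 + sqrt(571))*(1/47784) = -311/47784 + sqrt(571)/47784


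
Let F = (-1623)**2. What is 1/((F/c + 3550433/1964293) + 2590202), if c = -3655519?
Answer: 7180510383067/18598980159715043464 ≈ 3.8607e-7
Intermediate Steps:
F = 2634129
1/((F/c + 3550433/1964293) + 2590202) = 1/((2634129/(-3655519) + 3550433/1964293) + 2590202) = 1/((2634129*(-1/3655519) + 3550433*(1/1964293)) + 2590202) = 1/((-2634129/3655519 + 3550433/1964293) + 2590202) = 1/(7804474133930/7180510383067 + 2590202) = 1/(18598980159715043464/7180510383067) = 7180510383067/18598980159715043464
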